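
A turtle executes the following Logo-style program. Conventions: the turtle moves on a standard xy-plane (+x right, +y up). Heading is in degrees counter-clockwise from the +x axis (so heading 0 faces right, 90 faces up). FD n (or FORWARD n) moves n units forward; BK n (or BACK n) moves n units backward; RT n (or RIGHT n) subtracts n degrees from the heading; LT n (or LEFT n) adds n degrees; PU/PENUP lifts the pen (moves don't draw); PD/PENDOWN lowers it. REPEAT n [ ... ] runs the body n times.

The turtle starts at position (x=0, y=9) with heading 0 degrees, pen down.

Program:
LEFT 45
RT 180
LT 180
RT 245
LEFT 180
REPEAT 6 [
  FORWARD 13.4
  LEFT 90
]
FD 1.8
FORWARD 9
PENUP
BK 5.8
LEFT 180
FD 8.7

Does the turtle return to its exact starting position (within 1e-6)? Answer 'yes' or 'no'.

Answer: no

Derivation:
Executing turtle program step by step:
Start: pos=(0,9), heading=0, pen down
LT 45: heading 0 -> 45
RT 180: heading 45 -> 225
LT 180: heading 225 -> 45
RT 245: heading 45 -> 160
LT 180: heading 160 -> 340
REPEAT 6 [
  -- iteration 1/6 --
  FD 13.4: (0,9) -> (12.592,4.417) [heading=340, draw]
  LT 90: heading 340 -> 70
  -- iteration 2/6 --
  FD 13.4: (12.592,4.417) -> (17.175,17.009) [heading=70, draw]
  LT 90: heading 70 -> 160
  -- iteration 3/6 --
  FD 13.4: (17.175,17.009) -> (4.583,21.592) [heading=160, draw]
  LT 90: heading 160 -> 250
  -- iteration 4/6 --
  FD 13.4: (4.583,21.592) -> (0,9) [heading=250, draw]
  LT 90: heading 250 -> 340
  -- iteration 5/6 --
  FD 13.4: (0,9) -> (12.592,4.417) [heading=340, draw]
  LT 90: heading 340 -> 70
  -- iteration 6/6 --
  FD 13.4: (12.592,4.417) -> (17.175,17.009) [heading=70, draw]
  LT 90: heading 70 -> 160
]
FD 1.8: (17.175,17.009) -> (15.484,17.624) [heading=160, draw]
FD 9: (15.484,17.624) -> (7.026,20.703) [heading=160, draw]
PU: pen up
BK 5.8: (7.026,20.703) -> (12.476,18.719) [heading=160, move]
LT 180: heading 160 -> 340
FD 8.7: (12.476,18.719) -> (20.652,15.743) [heading=340, move]
Final: pos=(20.652,15.743), heading=340, 8 segment(s) drawn

Start position: (0, 9)
Final position: (20.652, 15.743)
Distance = 21.725; >= 1e-6 -> NOT closed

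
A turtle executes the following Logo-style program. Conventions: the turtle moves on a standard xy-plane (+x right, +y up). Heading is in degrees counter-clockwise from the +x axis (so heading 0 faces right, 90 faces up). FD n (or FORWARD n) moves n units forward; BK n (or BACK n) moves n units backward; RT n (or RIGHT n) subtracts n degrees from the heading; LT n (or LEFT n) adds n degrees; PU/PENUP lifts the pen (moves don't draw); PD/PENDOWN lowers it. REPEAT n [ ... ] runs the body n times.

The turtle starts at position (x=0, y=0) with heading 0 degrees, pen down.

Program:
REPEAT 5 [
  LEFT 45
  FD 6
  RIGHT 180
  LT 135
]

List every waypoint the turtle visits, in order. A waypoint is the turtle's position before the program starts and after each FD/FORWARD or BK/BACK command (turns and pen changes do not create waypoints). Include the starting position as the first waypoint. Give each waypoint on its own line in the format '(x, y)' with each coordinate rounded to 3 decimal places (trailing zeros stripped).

Answer: (0, 0)
(4.243, 4.243)
(8.485, 8.485)
(12.728, 12.728)
(16.971, 16.971)
(21.213, 21.213)

Derivation:
Executing turtle program step by step:
Start: pos=(0,0), heading=0, pen down
REPEAT 5 [
  -- iteration 1/5 --
  LT 45: heading 0 -> 45
  FD 6: (0,0) -> (4.243,4.243) [heading=45, draw]
  RT 180: heading 45 -> 225
  LT 135: heading 225 -> 0
  -- iteration 2/5 --
  LT 45: heading 0 -> 45
  FD 6: (4.243,4.243) -> (8.485,8.485) [heading=45, draw]
  RT 180: heading 45 -> 225
  LT 135: heading 225 -> 0
  -- iteration 3/5 --
  LT 45: heading 0 -> 45
  FD 6: (8.485,8.485) -> (12.728,12.728) [heading=45, draw]
  RT 180: heading 45 -> 225
  LT 135: heading 225 -> 0
  -- iteration 4/5 --
  LT 45: heading 0 -> 45
  FD 6: (12.728,12.728) -> (16.971,16.971) [heading=45, draw]
  RT 180: heading 45 -> 225
  LT 135: heading 225 -> 0
  -- iteration 5/5 --
  LT 45: heading 0 -> 45
  FD 6: (16.971,16.971) -> (21.213,21.213) [heading=45, draw]
  RT 180: heading 45 -> 225
  LT 135: heading 225 -> 0
]
Final: pos=(21.213,21.213), heading=0, 5 segment(s) drawn
Waypoints (6 total):
(0, 0)
(4.243, 4.243)
(8.485, 8.485)
(12.728, 12.728)
(16.971, 16.971)
(21.213, 21.213)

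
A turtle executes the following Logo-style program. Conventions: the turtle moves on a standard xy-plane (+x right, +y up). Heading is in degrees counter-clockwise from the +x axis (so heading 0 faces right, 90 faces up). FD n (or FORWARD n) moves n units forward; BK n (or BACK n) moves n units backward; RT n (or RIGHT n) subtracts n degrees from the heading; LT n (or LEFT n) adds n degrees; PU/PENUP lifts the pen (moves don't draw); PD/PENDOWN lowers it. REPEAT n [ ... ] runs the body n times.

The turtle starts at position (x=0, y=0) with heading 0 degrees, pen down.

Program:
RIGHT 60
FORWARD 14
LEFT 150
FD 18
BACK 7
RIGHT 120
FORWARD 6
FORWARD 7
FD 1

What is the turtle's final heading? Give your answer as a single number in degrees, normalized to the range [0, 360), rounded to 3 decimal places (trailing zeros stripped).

Answer: 330

Derivation:
Executing turtle program step by step:
Start: pos=(0,0), heading=0, pen down
RT 60: heading 0 -> 300
FD 14: (0,0) -> (7,-12.124) [heading=300, draw]
LT 150: heading 300 -> 90
FD 18: (7,-12.124) -> (7,5.876) [heading=90, draw]
BK 7: (7,5.876) -> (7,-1.124) [heading=90, draw]
RT 120: heading 90 -> 330
FD 6: (7,-1.124) -> (12.196,-4.124) [heading=330, draw]
FD 7: (12.196,-4.124) -> (18.258,-7.624) [heading=330, draw]
FD 1: (18.258,-7.624) -> (19.124,-8.124) [heading=330, draw]
Final: pos=(19.124,-8.124), heading=330, 6 segment(s) drawn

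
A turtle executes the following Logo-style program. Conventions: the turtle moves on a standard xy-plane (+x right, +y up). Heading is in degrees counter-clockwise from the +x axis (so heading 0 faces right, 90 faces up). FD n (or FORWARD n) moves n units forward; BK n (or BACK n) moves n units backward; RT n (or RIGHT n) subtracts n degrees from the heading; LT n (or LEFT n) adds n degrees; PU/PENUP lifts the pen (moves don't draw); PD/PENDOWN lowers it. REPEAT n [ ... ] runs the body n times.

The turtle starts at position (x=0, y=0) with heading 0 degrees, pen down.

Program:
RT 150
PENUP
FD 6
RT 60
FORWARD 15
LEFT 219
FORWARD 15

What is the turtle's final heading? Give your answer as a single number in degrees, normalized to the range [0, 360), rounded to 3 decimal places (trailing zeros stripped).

Executing turtle program step by step:
Start: pos=(0,0), heading=0, pen down
RT 150: heading 0 -> 210
PU: pen up
FD 6: (0,0) -> (-5.196,-3) [heading=210, move]
RT 60: heading 210 -> 150
FD 15: (-5.196,-3) -> (-18.187,4.5) [heading=150, move]
LT 219: heading 150 -> 9
FD 15: (-18.187,4.5) -> (-3.371,6.847) [heading=9, move]
Final: pos=(-3.371,6.847), heading=9, 0 segment(s) drawn

Answer: 9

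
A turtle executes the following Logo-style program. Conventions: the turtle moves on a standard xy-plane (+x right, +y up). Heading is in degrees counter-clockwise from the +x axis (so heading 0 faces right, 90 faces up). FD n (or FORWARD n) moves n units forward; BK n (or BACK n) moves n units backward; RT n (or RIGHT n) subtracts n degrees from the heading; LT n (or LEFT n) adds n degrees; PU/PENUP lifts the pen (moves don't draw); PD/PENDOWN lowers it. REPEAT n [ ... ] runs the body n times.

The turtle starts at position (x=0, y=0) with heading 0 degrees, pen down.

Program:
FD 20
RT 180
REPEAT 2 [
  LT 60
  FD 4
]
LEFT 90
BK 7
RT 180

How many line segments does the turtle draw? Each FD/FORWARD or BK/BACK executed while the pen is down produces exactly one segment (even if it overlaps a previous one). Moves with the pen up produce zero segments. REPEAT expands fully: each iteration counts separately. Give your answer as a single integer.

Executing turtle program step by step:
Start: pos=(0,0), heading=0, pen down
FD 20: (0,0) -> (20,0) [heading=0, draw]
RT 180: heading 0 -> 180
REPEAT 2 [
  -- iteration 1/2 --
  LT 60: heading 180 -> 240
  FD 4: (20,0) -> (18,-3.464) [heading=240, draw]
  -- iteration 2/2 --
  LT 60: heading 240 -> 300
  FD 4: (18,-3.464) -> (20,-6.928) [heading=300, draw]
]
LT 90: heading 300 -> 30
BK 7: (20,-6.928) -> (13.938,-10.428) [heading=30, draw]
RT 180: heading 30 -> 210
Final: pos=(13.938,-10.428), heading=210, 4 segment(s) drawn
Segments drawn: 4

Answer: 4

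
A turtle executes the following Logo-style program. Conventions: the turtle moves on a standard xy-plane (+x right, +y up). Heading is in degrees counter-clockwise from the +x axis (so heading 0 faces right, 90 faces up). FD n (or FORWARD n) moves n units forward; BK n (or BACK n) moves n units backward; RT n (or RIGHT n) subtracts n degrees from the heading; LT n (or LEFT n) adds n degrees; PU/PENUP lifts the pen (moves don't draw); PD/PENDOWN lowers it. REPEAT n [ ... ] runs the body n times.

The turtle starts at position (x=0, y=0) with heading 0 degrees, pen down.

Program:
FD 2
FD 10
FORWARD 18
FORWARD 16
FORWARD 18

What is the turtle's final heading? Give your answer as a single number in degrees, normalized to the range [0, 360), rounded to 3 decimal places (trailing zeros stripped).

Answer: 0

Derivation:
Executing turtle program step by step:
Start: pos=(0,0), heading=0, pen down
FD 2: (0,0) -> (2,0) [heading=0, draw]
FD 10: (2,0) -> (12,0) [heading=0, draw]
FD 18: (12,0) -> (30,0) [heading=0, draw]
FD 16: (30,0) -> (46,0) [heading=0, draw]
FD 18: (46,0) -> (64,0) [heading=0, draw]
Final: pos=(64,0), heading=0, 5 segment(s) drawn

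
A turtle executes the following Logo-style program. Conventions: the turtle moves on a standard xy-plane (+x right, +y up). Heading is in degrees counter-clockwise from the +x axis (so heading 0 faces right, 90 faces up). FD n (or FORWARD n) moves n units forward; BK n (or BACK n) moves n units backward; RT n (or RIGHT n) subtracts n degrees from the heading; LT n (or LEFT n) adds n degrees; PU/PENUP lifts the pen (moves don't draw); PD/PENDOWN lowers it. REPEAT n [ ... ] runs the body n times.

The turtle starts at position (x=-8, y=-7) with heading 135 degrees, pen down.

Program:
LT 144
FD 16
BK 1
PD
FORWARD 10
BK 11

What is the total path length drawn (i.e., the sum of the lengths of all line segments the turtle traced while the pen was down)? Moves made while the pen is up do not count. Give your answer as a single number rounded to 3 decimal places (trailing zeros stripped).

Executing turtle program step by step:
Start: pos=(-8,-7), heading=135, pen down
LT 144: heading 135 -> 279
FD 16: (-8,-7) -> (-5.497,-22.803) [heading=279, draw]
BK 1: (-5.497,-22.803) -> (-5.653,-21.815) [heading=279, draw]
PD: pen down
FD 10: (-5.653,-21.815) -> (-4.089,-31.692) [heading=279, draw]
BK 11: (-4.089,-31.692) -> (-5.81,-20.828) [heading=279, draw]
Final: pos=(-5.81,-20.828), heading=279, 4 segment(s) drawn

Segment lengths:
  seg 1: (-8,-7) -> (-5.497,-22.803), length = 16
  seg 2: (-5.497,-22.803) -> (-5.653,-21.815), length = 1
  seg 3: (-5.653,-21.815) -> (-4.089,-31.692), length = 10
  seg 4: (-4.089,-31.692) -> (-5.81,-20.828), length = 11
Total = 38

Answer: 38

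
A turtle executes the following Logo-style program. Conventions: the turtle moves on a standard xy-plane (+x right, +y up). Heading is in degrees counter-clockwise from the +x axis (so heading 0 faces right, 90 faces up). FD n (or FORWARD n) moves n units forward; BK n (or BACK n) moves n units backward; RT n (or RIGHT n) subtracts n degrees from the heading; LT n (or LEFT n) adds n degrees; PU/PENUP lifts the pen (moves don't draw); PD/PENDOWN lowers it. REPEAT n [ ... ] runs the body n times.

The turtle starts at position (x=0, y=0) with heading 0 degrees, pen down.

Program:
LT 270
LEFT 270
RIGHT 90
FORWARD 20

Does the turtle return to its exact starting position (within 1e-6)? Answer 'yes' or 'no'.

Answer: no

Derivation:
Executing turtle program step by step:
Start: pos=(0,0), heading=0, pen down
LT 270: heading 0 -> 270
LT 270: heading 270 -> 180
RT 90: heading 180 -> 90
FD 20: (0,0) -> (0,20) [heading=90, draw]
Final: pos=(0,20), heading=90, 1 segment(s) drawn

Start position: (0, 0)
Final position: (0, 20)
Distance = 20; >= 1e-6 -> NOT closed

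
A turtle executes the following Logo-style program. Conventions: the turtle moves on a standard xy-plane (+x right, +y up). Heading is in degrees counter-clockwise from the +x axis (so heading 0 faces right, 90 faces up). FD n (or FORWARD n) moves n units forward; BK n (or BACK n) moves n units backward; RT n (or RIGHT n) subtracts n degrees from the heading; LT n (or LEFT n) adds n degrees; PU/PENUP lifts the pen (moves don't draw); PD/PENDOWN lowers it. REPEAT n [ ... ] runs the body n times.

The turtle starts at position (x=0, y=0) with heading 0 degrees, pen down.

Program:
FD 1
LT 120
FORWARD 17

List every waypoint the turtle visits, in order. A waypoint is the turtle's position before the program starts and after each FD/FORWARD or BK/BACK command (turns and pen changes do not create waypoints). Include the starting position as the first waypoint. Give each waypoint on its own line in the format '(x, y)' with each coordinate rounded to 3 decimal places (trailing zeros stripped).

Answer: (0, 0)
(1, 0)
(-7.5, 14.722)

Derivation:
Executing turtle program step by step:
Start: pos=(0,0), heading=0, pen down
FD 1: (0,0) -> (1,0) [heading=0, draw]
LT 120: heading 0 -> 120
FD 17: (1,0) -> (-7.5,14.722) [heading=120, draw]
Final: pos=(-7.5,14.722), heading=120, 2 segment(s) drawn
Waypoints (3 total):
(0, 0)
(1, 0)
(-7.5, 14.722)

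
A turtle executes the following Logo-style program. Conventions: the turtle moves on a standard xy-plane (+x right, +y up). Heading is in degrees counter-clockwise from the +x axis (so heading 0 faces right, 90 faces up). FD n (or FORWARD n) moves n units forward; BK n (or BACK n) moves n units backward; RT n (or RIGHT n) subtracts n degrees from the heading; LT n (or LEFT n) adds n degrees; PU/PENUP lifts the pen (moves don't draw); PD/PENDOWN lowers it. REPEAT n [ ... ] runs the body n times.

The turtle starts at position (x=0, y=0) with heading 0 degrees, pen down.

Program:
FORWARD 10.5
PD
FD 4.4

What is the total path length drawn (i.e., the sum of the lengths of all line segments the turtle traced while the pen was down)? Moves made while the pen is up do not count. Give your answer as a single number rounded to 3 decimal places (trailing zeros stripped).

Answer: 14.9

Derivation:
Executing turtle program step by step:
Start: pos=(0,0), heading=0, pen down
FD 10.5: (0,0) -> (10.5,0) [heading=0, draw]
PD: pen down
FD 4.4: (10.5,0) -> (14.9,0) [heading=0, draw]
Final: pos=(14.9,0), heading=0, 2 segment(s) drawn

Segment lengths:
  seg 1: (0,0) -> (10.5,0), length = 10.5
  seg 2: (10.5,0) -> (14.9,0), length = 4.4
Total = 14.9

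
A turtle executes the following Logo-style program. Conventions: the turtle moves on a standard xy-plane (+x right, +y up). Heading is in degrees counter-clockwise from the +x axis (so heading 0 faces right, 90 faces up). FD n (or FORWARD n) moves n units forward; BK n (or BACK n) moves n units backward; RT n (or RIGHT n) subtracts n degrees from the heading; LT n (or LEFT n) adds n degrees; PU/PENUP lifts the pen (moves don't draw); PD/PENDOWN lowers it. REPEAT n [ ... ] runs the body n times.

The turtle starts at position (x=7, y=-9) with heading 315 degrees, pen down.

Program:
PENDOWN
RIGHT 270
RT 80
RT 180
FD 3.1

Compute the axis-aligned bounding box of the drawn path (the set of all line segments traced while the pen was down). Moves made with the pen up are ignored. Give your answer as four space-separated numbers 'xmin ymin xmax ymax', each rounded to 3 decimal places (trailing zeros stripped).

Answer: 4.461 -9 7 -7.222

Derivation:
Executing turtle program step by step:
Start: pos=(7,-9), heading=315, pen down
PD: pen down
RT 270: heading 315 -> 45
RT 80: heading 45 -> 325
RT 180: heading 325 -> 145
FD 3.1: (7,-9) -> (4.461,-7.222) [heading=145, draw]
Final: pos=(4.461,-7.222), heading=145, 1 segment(s) drawn

Segment endpoints: x in {4.461, 7}, y in {-9, -7.222}
xmin=4.461, ymin=-9, xmax=7, ymax=-7.222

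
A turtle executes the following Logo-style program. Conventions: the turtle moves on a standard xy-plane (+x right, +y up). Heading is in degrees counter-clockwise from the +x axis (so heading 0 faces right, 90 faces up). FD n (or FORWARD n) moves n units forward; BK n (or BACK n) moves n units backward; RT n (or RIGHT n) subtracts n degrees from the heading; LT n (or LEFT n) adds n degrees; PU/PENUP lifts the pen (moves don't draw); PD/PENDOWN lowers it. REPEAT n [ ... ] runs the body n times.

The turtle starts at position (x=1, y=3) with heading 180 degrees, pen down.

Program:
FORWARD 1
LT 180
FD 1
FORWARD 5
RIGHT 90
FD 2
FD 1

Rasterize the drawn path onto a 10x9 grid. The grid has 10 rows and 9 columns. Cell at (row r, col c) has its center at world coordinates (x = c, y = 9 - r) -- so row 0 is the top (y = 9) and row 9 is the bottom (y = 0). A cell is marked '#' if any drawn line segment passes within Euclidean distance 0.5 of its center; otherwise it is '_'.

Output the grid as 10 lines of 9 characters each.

Answer: _________
_________
_________
_________
_________
_________
#######__
______#__
______#__
______#__

Derivation:
Segment 0: (1,3) -> (0,3)
Segment 1: (0,3) -> (1,3)
Segment 2: (1,3) -> (6,3)
Segment 3: (6,3) -> (6,1)
Segment 4: (6,1) -> (6,-0)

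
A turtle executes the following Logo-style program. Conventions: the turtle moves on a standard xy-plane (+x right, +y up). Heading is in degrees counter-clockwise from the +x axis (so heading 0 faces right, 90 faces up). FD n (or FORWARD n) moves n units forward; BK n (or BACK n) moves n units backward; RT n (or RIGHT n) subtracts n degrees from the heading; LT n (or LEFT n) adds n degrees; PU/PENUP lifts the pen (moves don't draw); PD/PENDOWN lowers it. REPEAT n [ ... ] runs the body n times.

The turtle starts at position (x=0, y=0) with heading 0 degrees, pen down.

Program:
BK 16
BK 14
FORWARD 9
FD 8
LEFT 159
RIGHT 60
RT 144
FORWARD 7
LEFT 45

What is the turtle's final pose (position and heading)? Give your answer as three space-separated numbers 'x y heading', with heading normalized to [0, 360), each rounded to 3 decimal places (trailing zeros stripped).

Answer: -8.05 -4.95 0

Derivation:
Executing turtle program step by step:
Start: pos=(0,0), heading=0, pen down
BK 16: (0,0) -> (-16,0) [heading=0, draw]
BK 14: (-16,0) -> (-30,0) [heading=0, draw]
FD 9: (-30,0) -> (-21,0) [heading=0, draw]
FD 8: (-21,0) -> (-13,0) [heading=0, draw]
LT 159: heading 0 -> 159
RT 60: heading 159 -> 99
RT 144: heading 99 -> 315
FD 7: (-13,0) -> (-8.05,-4.95) [heading=315, draw]
LT 45: heading 315 -> 0
Final: pos=(-8.05,-4.95), heading=0, 5 segment(s) drawn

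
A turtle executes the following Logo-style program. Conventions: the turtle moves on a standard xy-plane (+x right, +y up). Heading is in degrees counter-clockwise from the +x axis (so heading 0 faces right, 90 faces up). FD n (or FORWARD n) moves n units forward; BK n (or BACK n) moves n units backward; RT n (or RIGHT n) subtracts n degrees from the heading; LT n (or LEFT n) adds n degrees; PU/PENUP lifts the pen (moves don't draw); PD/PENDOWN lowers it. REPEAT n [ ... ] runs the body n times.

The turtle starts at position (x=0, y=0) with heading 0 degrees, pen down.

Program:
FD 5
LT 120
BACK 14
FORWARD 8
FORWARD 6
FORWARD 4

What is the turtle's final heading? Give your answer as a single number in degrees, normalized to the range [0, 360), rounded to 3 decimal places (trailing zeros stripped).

Answer: 120

Derivation:
Executing turtle program step by step:
Start: pos=(0,0), heading=0, pen down
FD 5: (0,0) -> (5,0) [heading=0, draw]
LT 120: heading 0 -> 120
BK 14: (5,0) -> (12,-12.124) [heading=120, draw]
FD 8: (12,-12.124) -> (8,-5.196) [heading=120, draw]
FD 6: (8,-5.196) -> (5,0) [heading=120, draw]
FD 4: (5,0) -> (3,3.464) [heading=120, draw]
Final: pos=(3,3.464), heading=120, 5 segment(s) drawn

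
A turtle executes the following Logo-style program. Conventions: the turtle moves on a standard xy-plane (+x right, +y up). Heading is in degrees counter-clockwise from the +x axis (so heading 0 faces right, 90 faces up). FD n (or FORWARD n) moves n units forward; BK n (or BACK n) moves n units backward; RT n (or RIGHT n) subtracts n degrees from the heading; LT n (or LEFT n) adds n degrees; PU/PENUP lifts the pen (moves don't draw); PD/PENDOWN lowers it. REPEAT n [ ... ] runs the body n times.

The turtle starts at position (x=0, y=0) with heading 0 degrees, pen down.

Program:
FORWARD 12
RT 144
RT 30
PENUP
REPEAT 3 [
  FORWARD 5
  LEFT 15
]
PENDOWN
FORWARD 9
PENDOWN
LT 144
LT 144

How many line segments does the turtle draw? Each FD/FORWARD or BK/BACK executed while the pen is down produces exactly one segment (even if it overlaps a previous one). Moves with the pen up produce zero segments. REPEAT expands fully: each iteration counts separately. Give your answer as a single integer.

Executing turtle program step by step:
Start: pos=(0,0), heading=0, pen down
FD 12: (0,0) -> (12,0) [heading=0, draw]
RT 144: heading 0 -> 216
RT 30: heading 216 -> 186
PU: pen up
REPEAT 3 [
  -- iteration 1/3 --
  FD 5: (12,0) -> (7.027,-0.523) [heading=186, move]
  LT 15: heading 186 -> 201
  -- iteration 2/3 --
  FD 5: (7.027,-0.523) -> (2.359,-2.314) [heading=201, move]
  LT 15: heading 201 -> 216
  -- iteration 3/3 --
  FD 5: (2.359,-2.314) -> (-1.686,-5.253) [heading=216, move]
  LT 15: heading 216 -> 231
]
PD: pen down
FD 9: (-1.686,-5.253) -> (-7.349,-12.248) [heading=231, draw]
PD: pen down
LT 144: heading 231 -> 15
LT 144: heading 15 -> 159
Final: pos=(-7.349,-12.248), heading=159, 2 segment(s) drawn
Segments drawn: 2

Answer: 2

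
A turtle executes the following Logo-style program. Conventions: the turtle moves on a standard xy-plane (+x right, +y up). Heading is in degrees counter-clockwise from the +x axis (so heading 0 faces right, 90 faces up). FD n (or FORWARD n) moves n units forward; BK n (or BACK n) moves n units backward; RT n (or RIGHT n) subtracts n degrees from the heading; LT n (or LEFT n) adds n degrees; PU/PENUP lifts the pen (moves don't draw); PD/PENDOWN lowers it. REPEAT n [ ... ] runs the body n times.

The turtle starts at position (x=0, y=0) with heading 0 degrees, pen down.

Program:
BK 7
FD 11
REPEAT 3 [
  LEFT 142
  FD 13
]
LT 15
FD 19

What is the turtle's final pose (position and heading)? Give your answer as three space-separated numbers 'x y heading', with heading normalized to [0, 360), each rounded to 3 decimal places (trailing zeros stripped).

Executing turtle program step by step:
Start: pos=(0,0), heading=0, pen down
BK 7: (0,0) -> (-7,0) [heading=0, draw]
FD 11: (-7,0) -> (4,0) [heading=0, draw]
REPEAT 3 [
  -- iteration 1/3 --
  LT 142: heading 0 -> 142
  FD 13: (4,0) -> (-6.244,8.004) [heading=142, draw]
  -- iteration 2/3 --
  LT 142: heading 142 -> 284
  FD 13: (-6.244,8.004) -> (-3.099,-4.61) [heading=284, draw]
  -- iteration 3/3 --
  LT 142: heading 284 -> 66
  FD 13: (-3.099,-4.61) -> (2.188,7.266) [heading=66, draw]
]
LT 15: heading 66 -> 81
FD 19: (2.188,7.266) -> (5.161,26.032) [heading=81, draw]
Final: pos=(5.161,26.032), heading=81, 6 segment(s) drawn

Answer: 5.161 26.032 81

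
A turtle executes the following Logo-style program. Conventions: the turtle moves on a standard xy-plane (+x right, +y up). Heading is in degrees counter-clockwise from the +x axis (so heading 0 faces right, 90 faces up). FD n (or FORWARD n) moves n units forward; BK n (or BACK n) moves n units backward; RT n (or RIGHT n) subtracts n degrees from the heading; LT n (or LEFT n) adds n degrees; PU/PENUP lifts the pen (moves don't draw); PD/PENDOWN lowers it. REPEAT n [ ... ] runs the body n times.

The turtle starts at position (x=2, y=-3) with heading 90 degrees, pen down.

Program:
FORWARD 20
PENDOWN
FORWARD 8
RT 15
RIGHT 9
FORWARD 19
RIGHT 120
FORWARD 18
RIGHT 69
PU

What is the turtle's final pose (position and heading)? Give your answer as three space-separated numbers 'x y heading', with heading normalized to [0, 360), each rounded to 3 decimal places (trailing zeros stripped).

Answer: 20.308 27.795 237

Derivation:
Executing turtle program step by step:
Start: pos=(2,-3), heading=90, pen down
FD 20: (2,-3) -> (2,17) [heading=90, draw]
PD: pen down
FD 8: (2,17) -> (2,25) [heading=90, draw]
RT 15: heading 90 -> 75
RT 9: heading 75 -> 66
FD 19: (2,25) -> (9.728,42.357) [heading=66, draw]
RT 120: heading 66 -> 306
FD 18: (9.728,42.357) -> (20.308,27.795) [heading=306, draw]
RT 69: heading 306 -> 237
PU: pen up
Final: pos=(20.308,27.795), heading=237, 4 segment(s) drawn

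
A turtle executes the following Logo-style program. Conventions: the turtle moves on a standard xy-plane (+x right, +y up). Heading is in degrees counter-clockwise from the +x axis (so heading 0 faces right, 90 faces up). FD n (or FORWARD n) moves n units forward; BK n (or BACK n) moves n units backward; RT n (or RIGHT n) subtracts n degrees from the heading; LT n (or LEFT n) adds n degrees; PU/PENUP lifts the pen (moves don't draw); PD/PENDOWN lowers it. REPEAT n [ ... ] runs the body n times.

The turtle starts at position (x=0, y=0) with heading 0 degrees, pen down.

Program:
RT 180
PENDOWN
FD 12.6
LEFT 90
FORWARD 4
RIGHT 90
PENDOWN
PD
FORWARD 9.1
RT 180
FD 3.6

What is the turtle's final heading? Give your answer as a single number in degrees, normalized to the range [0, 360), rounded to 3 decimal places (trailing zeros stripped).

Executing turtle program step by step:
Start: pos=(0,0), heading=0, pen down
RT 180: heading 0 -> 180
PD: pen down
FD 12.6: (0,0) -> (-12.6,0) [heading=180, draw]
LT 90: heading 180 -> 270
FD 4: (-12.6,0) -> (-12.6,-4) [heading=270, draw]
RT 90: heading 270 -> 180
PD: pen down
PD: pen down
FD 9.1: (-12.6,-4) -> (-21.7,-4) [heading=180, draw]
RT 180: heading 180 -> 0
FD 3.6: (-21.7,-4) -> (-18.1,-4) [heading=0, draw]
Final: pos=(-18.1,-4), heading=0, 4 segment(s) drawn

Answer: 0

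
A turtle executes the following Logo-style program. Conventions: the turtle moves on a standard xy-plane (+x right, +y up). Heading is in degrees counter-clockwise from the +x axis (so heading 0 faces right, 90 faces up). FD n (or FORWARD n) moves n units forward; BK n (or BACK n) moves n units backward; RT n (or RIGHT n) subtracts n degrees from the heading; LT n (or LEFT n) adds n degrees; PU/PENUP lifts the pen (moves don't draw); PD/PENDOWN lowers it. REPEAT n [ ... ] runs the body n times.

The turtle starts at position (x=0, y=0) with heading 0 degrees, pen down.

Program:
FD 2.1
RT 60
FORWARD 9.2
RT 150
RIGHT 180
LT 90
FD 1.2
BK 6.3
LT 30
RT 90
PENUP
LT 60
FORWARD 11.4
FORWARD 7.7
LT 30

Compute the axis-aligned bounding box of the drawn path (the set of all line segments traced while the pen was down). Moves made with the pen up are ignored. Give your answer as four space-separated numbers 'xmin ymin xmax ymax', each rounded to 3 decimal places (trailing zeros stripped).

Answer: 0 -12.384 7.3 0

Derivation:
Executing turtle program step by step:
Start: pos=(0,0), heading=0, pen down
FD 2.1: (0,0) -> (2.1,0) [heading=0, draw]
RT 60: heading 0 -> 300
FD 9.2: (2.1,0) -> (6.7,-7.967) [heading=300, draw]
RT 150: heading 300 -> 150
RT 180: heading 150 -> 330
LT 90: heading 330 -> 60
FD 1.2: (6.7,-7.967) -> (7.3,-6.928) [heading=60, draw]
BK 6.3: (7.3,-6.928) -> (4.15,-12.384) [heading=60, draw]
LT 30: heading 60 -> 90
RT 90: heading 90 -> 0
PU: pen up
LT 60: heading 0 -> 60
FD 11.4: (4.15,-12.384) -> (9.85,-2.511) [heading=60, move]
FD 7.7: (9.85,-2.511) -> (13.7,4.157) [heading=60, move]
LT 30: heading 60 -> 90
Final: pos=(13.7,4.157), heading=90, 4 segment(s) drawn

Segment endpoints: x in {0, 2.1, 4.15, 6.7, 7.3}, y in {-12.384, -7.967, -6.928, 0}
xmin=0, ymin=-12.384, xmax=7.3, ymax=0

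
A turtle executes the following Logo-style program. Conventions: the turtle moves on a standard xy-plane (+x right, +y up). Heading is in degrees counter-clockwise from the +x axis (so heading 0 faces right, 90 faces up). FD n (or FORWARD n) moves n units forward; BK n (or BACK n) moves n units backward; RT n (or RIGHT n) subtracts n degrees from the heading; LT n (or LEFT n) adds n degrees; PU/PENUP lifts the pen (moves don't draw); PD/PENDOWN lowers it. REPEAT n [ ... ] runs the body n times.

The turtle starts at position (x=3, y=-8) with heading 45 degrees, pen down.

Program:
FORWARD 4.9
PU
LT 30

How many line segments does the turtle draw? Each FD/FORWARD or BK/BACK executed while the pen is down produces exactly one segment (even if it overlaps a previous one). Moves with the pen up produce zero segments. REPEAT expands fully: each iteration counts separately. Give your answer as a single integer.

Executing turtle program step by step:
Start: pos=(3,-8), heading=45, pen down
FD 4.9: (3,-8) -> (6.465,-4.535) [heading=45, draw]
PU: pen up
LT 30: heading 45 -> 75
Final: pos=(6.465,-4.535), heading=75, 1 segment(s) drawn
Segments drawn: 1

Answer: 1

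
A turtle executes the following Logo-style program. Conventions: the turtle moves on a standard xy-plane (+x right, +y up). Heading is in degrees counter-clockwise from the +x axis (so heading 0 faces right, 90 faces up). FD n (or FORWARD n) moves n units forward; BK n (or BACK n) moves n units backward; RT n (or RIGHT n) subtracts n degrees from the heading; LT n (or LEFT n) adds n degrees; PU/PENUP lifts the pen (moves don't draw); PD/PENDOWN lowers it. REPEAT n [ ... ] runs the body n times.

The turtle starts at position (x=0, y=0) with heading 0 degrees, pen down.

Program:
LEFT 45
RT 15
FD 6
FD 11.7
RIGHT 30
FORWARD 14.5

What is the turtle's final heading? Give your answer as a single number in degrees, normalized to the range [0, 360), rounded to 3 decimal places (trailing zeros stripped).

Answer: 0

Derivation:
Executing turtle program step by step:
Start: pos=(0,0), heading=0, pen down
LT 45: heading 0 -> 45
RT 15: heading 45 -> 30
FD 6: (0,0) -> (5.196,3) [heading=30, draw]
FD 11.7: (5.196,3) -> (15.329,8.85) [heading=30, draw]
RT 30: heading 30 -> 0
FD 14.5: (15.329,8.85) -> (29.829,8.85) [heading=0, draw]
Final: pos=(29.829,8.85), heading=0, 3 segment(s) drawn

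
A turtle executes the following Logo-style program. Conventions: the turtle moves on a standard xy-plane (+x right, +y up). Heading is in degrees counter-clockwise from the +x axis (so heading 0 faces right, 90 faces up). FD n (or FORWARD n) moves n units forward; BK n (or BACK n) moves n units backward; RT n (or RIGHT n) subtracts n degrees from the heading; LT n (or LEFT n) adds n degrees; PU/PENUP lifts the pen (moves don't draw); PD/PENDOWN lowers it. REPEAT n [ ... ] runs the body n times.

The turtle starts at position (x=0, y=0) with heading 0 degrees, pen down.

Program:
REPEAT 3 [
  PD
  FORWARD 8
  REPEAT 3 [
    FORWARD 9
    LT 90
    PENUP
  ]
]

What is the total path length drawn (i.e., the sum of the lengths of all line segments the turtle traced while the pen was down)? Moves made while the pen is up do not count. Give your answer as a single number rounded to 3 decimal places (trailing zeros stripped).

Executing turtle program step by step:
Start: pos=(0,0), heading=0, pen down
REPEAT 3 [
  -- iteration 1/3 --
  PD: pen down
  FD 8: (0,0) -> (8,0) [heading=0, draw]
  REPEAT 3 [
    -- iteration 1/3 --
    FD 9: (8,0) -> (17,0) [heading=0, draw]
    LT 90: heading 0 -> 90
    PU: pen up
    -- iteration 2/3 --
    FD 9: (17,0) -> (17,9) [heading=90, move]
    LT 90: heading 90 -> 180
    PU: pen up
    -- iteration 3/3 --
    FD 9: (17,9) -> (8,9) [heading=180, move]
    LT 90: heading 180 -> 270
    PU: pen up
  ]
  -- iteration 2/3 --
  PD: pen down
  FD 8: (8,9) -> (8,1) [heading=270, draw]
  REPEAT 3 [
    -- iteration 1/3 --
    FD 9: (8,1) -> (8,-8) [heading=270, draw]
    LT 90: heading 270 -> 0
    PU: pen up
    -- iteration 2/3 --
    FD 9: (8,-8) -> (17,-8) [heading=0, move]
    LT 90: heading 0 -> 90
    PU: pen up
    -- iteration 3/3 --
    FD 9: (17,-8) -> (17,1) [heading=90, move]
    LT 90: heading 90 -> 180
    PU: pen up
  ]
  -- iteration 3/3 --
  PD: pen down
  FD 8: (17,1) -> (9,1) [heading=180, draw]
  REPEAT 3 [
    -- iteration 1/3 --
    FD 9: (9,1) -> (0,1) [heading=180, draw]
    LT 90: heading 180 -> 270
    PU: pen up
    -- iteration 2/3 --
    FD 9: (0,1) -> (0,-8) [heading=270, move]
    LT 90: heading 270 -> 0
    PU: pen up
    -- iteration 3/3 --
    FD 9: (0,-8) -> (9,-8) [heading=0, move]
    LT 90: heading 0 -> 90
    PU: pen up
  ]
]
Final: pos=(9,-8), heading=90, 6 segment(s) drawn

Segment lengths:
  seg 1: (0,0) -> (8,0), length = 8
  seg 2: (8,0) -> (17,0), length = 9
  seg 3: (8,9) -> (8,1), length = 8
  seg 4: (8,1) -> (8,-8), length = 9
  seg 5: (17,1) -> (9,1), length = 8
  seg 6: (9,1) -> (0,1), length = 9
Total = 51

Answer: 51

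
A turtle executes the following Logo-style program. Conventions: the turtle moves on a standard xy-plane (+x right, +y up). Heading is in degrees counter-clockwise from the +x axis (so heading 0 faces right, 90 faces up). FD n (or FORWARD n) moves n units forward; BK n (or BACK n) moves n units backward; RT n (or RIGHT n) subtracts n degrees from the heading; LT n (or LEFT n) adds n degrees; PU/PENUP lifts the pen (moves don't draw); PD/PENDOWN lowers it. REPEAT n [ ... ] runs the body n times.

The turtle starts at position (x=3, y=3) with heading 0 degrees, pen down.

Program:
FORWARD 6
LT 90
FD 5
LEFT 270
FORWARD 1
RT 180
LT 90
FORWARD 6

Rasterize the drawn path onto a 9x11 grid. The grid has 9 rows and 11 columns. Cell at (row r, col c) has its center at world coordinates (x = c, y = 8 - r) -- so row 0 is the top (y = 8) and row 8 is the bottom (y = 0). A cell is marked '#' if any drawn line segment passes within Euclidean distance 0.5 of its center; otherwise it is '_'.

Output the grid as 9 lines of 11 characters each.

Segment 0: (3,3) -> (9,3)
Segment 1: (9,3) -> (9,8)
Segment 2: (9,8) -> (10,8)
Segment 3: (10,8) -> (10,2)

Answer: _________##
_________##
_________##
_________##
_________##
___########
__________#
___________
___________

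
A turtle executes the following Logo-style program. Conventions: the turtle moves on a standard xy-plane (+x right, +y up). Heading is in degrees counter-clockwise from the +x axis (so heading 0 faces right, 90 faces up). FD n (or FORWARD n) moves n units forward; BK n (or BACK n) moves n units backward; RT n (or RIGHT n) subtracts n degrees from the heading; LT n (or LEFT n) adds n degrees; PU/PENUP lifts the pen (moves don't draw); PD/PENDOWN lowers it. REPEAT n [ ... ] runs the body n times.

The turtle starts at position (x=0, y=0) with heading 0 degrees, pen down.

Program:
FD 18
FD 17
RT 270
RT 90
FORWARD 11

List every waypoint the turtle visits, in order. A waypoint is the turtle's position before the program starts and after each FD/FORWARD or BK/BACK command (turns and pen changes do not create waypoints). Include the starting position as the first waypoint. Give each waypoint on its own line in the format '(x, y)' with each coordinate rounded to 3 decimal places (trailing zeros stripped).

Answer: (0, 0)
(18, 0)
(35, 0)
(46, 0)

Derivation:
Executing turtle program step by step:
Start: pos=(0,0), heading=0, pen down
FD 18: (0,0) -> (18,0) [heading=0, draw]
FD 17: (18,0) -> (35,0) [heading=0, draw]
RT 270: heading 0 -> 90
RT 90: heading 90 -> 0
FD 11: (35,0) -> (46,0) [heading=0, draw]
Final: pos=(46,0), heading=0, 3 segment(s) drawn
Waypoints (4 total):
(0, 0)
(18, 0)
(35, 0)
(46, 0)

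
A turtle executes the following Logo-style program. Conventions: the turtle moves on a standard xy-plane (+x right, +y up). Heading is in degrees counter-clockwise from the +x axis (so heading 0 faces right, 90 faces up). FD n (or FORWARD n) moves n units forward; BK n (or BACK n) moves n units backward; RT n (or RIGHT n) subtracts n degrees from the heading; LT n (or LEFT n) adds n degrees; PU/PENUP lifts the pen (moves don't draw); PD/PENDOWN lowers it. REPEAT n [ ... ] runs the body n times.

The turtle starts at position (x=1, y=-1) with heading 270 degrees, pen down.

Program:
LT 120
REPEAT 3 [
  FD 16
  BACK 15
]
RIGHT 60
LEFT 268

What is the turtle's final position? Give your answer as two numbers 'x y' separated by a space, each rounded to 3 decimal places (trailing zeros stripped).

Answer: 3.598 0.5

Derivation:
Executing turtle program step by step:
Start: pos=(1,-1), heading=270, pen down
LT 120: heading 270 -> 30
REPEAT 3 [
  -- iteration 1/3 --
  FD 16: (1,-1) -> (14.856,7) [heading=30, draw]
  BK 15: (14.856,7) -> (1.866,-0.5) [heading=30, draw]
  -- iteration 2/3 --
  FD 16: (1.866,-0.5) -> (15.722,7.5) [heading=30, draw]
  BK 15: (15.722,7.5) -> (2.732,0) [heading=30, draw]
  -- iteration 3/3 --
  FD 16: (2.732,0) -> (16.588,8) [heading=30, draw]
  BK 15: (16.588,8) -> (3.598,0.5) [heading=30, draw]
]
RT 60: heading 30 -> 330
LT 268: heading 330 -> 238
Final: pos=(3.598,0.5), heading=238, 6 segment(s) drawn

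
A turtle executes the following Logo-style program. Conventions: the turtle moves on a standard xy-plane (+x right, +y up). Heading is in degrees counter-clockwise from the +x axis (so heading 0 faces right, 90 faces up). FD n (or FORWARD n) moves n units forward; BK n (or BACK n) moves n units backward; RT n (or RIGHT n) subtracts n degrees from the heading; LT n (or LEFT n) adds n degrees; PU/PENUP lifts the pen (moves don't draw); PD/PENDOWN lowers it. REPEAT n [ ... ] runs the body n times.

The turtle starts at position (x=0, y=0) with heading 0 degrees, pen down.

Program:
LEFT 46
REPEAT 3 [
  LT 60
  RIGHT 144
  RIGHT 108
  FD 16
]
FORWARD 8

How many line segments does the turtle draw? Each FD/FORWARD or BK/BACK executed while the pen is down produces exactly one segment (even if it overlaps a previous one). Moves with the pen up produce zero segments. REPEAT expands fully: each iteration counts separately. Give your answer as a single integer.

Executing turtle program step by step:
Start: pos=(0,0), heading=0, pen down
LT 46: heading 0 -> 46
REPEAT 3 [
  -- iteration 1/3 --
  LT 60: heading 46 -> 106
  RT 144: heading 106 -> 322
  RT 108: heading 322 -> 214
  FD 16: (0,0) -> (-13.265,-8.947) [heading=214, draw]
  -- iteration 2/3 --
  LT 60: heading 214 -> 274
  RT 144: heading 274 -> 130
  RT 108: heading 130 -> 22
  FD 16: (-13.265,-8.947) -> (1.57,-2.953) [heading=22, draw]
  -- iteration 3/3 --
  LT 60: heading 22 -> 82
  RT 144: heading 82 -> 298
  RT 108: heading 298 -> 190
  FD 16: (1.57,-2.953) -> (-14.187,-5.732) [heading=190, draw]
]
FD 8: (-14.187,-5.732) -> (-22.065,-7.121) [heading=190, draw]
Final: pos=(-22.065,-7.121), heading=190, 4 segment(s) drawn
Segments drawn: 4

Answer: 4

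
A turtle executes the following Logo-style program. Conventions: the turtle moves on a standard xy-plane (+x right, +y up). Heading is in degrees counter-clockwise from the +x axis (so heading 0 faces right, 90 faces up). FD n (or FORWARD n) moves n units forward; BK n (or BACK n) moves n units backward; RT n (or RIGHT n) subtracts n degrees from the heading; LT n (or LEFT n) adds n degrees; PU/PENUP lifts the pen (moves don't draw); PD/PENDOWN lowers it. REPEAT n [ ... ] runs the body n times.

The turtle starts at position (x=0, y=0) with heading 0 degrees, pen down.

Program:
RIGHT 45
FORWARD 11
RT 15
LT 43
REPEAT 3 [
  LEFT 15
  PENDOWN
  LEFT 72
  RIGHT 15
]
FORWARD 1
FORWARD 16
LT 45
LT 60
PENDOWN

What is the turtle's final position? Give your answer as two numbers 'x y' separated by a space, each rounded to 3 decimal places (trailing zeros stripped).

Answer: -8.296 -13.313

Derivation:
Executing turtle program step by step:
Start: pos=(0,0), heading=0, pen down
RT 45: heading 0 -> 315
FD 11: (0,0) -> (7.778,-7.778) [heading=315, draw]
RT 15: heading 315 -> 300
LT 43: heading 300 -> 343
REPEAT 3 [
  -- iteration 1/3 --
  LT 15: heading 343 -> 358
  PD: pen down
  LT 72: heading 358 -> 70
  RT 15: heading 70 -> 55
  -- iteration 2/3 --
  LT 15: heading 55 -> 70
  PD: pen down
  LT 72: heading 70 -> 142
  RT 15: heading 142 -> 127
  -- iteration 3/3 --
  LT 15: heading 127 -> 142
  PD: pen down
  LT 72: heading 142 -> 214
  RT 15: heading 214 -> 199
]
FD 1: (7.778,-7.778) -> (6.833,-8.104) [heading=199, draw]
FD 16: (6.833,-8.104) -> (-8.296,-13.313) [heading=199, draw]
LT 45: heading 199 -> 244
LT 60: heading 244 -> 304
PD: pen down
Final: pos=(-8.296,-13.313), heading=304, 3 segment(s) drawn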